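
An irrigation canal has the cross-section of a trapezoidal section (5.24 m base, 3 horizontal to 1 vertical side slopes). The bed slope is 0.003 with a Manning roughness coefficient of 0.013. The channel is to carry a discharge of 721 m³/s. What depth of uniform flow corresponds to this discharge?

y_n = 4.69 m

Manning's equation rearranged: A R^(2/3) = nQ / (1·√S) = 0.013 × 721 / (√0.003) = 171.1.
Try y = 3.2 m: A R^(2/3) = 71.92 — too small.
Try y = 4.69 m: A R^(2/3) = 171 — matches.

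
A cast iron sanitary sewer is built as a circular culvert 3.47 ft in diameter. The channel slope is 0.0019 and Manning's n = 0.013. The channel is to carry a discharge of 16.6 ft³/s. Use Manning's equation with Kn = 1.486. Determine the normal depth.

y_n = 1.5 ft

Manning's equation rearranged: A R^(2/3) = nQ / (1.486·√S) = 0.013 × 16.6 / (1.486 × √0.0019) = 3.332.
Try y = 1.9 ft: A R^(2/3) = 5.002 — over.
Try y = 1.21 ft: A R^(2/3) = 2.246 — short.
Try y = 1.5 ft: A R^(2/3) = 3.336 — matches.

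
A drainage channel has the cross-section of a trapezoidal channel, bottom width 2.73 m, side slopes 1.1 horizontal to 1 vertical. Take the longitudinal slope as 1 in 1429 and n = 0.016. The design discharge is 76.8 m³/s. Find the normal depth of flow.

y_n = 4.08 m

Manning's equation rearranged: A R^(2/3) = nQ / (1·√S) = 0.016 × 76.8 / (√0.0006998) = 46.45.
Trying y = 3.33 m: A R^(2/3) = 30.15 — too small.
Trying y = 4.87 m: A R^(2/3) = 68.39 — too large.
Trying y = 4.08 m: A R^(2/3) = 46.46 — close enough.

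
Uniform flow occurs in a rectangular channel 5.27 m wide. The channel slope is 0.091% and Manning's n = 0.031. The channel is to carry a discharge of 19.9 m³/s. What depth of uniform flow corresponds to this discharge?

y_n = 3.07 m

Manning's equation rearranged: A R^(2/3) = nQ / (1·√S) = 0.031 × 19.9 / (√0.00091) = 20.45.
Trying y = 2.58 m: A R^(2/3) = 16.23 — low.
Trying y = 3.33 m: A R^(2/3) = 22.7 — high.
Trying y = 3.07 m: A R^(2/3) = 20.42 — matches.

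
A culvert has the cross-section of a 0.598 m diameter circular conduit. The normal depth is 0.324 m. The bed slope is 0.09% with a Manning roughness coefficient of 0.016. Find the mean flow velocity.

For a circular section of diameter D = 0.598 m at depth y = 0.324 m, the central angle is θ = 2 arccos(1 − 2y/D) = 3.309 rad. Then A = (D²/8)(θ − sin θ) = 0.1554 m² and P = Dθ/2 = 0.9894 m.
Hydraulic radius R = A/P = 0.1554/0.9894 = 0.157 m.
From Manning's equation, V = (1/n) R^(2/3) S^(1/2) = (1/0.016) × 0.157^(2/3) × 0.0009^(1/2) = 0.546 m/s.

V = 0.546 m/s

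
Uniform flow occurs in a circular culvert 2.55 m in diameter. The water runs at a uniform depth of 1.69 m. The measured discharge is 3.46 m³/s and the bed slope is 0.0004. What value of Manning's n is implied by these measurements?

n = 0.017

For a circular section of diameter D = 2.55 m at depth y = 1.69 m, the central angle is θ = 2 arccos(1 − 2y/D) = 3.805 rad. Then A = (D²/8)(θ − sin θ) = 3.593 m² and P = Dθ/2 = 4.851 m.
Hydraulic radius R = A/P = 3.593/4.851 = 0.7406 m.
Rearranging Manning's equation: n = (1/Q) A R^(2/3) S^(1/2) = (1/3.46) × 3.593 × 0.7406^(2/3) × √0.0004 = 0.017.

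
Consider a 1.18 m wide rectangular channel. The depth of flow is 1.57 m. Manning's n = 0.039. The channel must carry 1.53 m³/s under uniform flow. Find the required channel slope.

Flow area A = b·y = 1.18 × 1.57 = 1.853 m². Wetted perimeter P = b + 2y = 1.18 + 2×1.57 = 4.32 m.
Hydraulic radius R = A/P = 1.853/4.32 = 0.4288 m.
From Manning's equation, S = [nQ / (1 A R^(2/3))]² = [0.039 × 1.53 / (1 × 1.853 × 0.4288^(2/3))]² = 0.00321.

S = 0.00321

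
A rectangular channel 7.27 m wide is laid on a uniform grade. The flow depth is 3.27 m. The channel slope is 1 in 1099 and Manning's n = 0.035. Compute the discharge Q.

Q = 29.4 m³/s

Flow area A = b·y = 7.27 × 3.27 = 23.77 m². Wetted perimeter P = b + 2y = 7.27 + 2×3.27 = 13.81 m.
Hydraulic radius R = A/P = 23.77/13.81 = 1.721 m.
Manning's equation: Q = (1/n) A R^(2/3) S^(1/2) = (1/0.035) × 23.77 × 1.721^(2/3) × 0.0009099^(1/2) = 29.4 m³/s.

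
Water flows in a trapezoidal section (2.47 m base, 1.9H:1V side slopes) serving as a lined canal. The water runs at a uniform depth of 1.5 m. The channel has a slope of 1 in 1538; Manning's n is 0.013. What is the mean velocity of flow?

V = 1.82 m/s

With bottom width b = 2.47 m and side slope z = 1.9: A = (b + zy)y = (2.47 + 1.9×1.5)×1.5 = 7.98 m²; P = b + 2y√(1+z²) = 2.47 + 2×1.5×2.147 = 8.911 m.
Hydraulic radius R = A/P = 7.98/8.911 = 0.8955 m.
From Manning's equation, V = (1/n) R^(2/3) S^(1/2) = (1/0.013) × 0.8955^(2/3) × 0.0006502^(1/2) = 1.82 m/s.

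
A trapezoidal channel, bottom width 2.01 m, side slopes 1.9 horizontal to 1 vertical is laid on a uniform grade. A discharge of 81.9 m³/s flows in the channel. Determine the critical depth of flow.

At critical depth, Q² T / (g A³) = 1, i.e. A³/T = Q²/g = 81.9²/9.81 = 683.8.
At y = 3.23 m: A³/T = 1276 — too large.
At y = 2.01 m: A³/T = 166.7 — too small.
At y = 2.8 m: A³/T = 683.4 — close enough.

y_c = 2.8 m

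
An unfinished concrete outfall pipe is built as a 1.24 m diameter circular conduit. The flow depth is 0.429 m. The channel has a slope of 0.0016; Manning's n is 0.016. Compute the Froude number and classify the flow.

For a circular section of diameter D = 1.24 m at depth y = 0.429 m, the central angle is θ = 2 arccos(1 − 2y/D) = 2.515 rad. Then A = (D²/8)(θ − sin θ) = 0.3708 m² and P = Dθ/2 = 1.559 m.
Hydraulic radius R = A/P = 0.3708/1.559 = 0.2378 m.
V = (1/n) R^(2/3) √S = (1/0.016) × 0.2378^(2/3) × √0.0016 = 0.9595 m/s. Hydraulic depth D_h = A/T = 0.3708/1.18 = 0.3143 m.
Froude number Fr = V/√(g·D_h) = 0.9595/√(9.81×0.3143) = 0.546, which is less than 1, so the flow is subcritical.

subcritical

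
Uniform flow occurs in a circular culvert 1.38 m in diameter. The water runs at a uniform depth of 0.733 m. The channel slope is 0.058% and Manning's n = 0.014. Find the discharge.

Q = 0.7 m³/s

For a circular section of diameter D = 1.38 m at depth y = 0.733 m, the central angle is θ = 2 arccos(1 − 2y/D) = 3.266 rad. Then A = (D²/8)(θ − sin θ) = 0.8072 m² and P = Dθ/2 = 2.254 m.
Hydraulic radius R = A/P = 0.8072/2.254 = 0.3581 m.
Manning's equation: Q = (1/n) A R^(2/3) S^(1/2) = (1/0.014) × 0.8072 × 0.3581^(2/3) × 0.00058^(1/2) = 0.7 m³/s.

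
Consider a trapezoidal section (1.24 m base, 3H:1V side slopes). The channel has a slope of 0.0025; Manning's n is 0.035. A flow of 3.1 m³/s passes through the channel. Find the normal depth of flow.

y_n = 0.883 m

Manning's equation rearranged: A R^(2/3) = nQ / (1·√S) = 0.035 × 3.1 / (√0.0025) = 2.17.
Try y = 0.708 m: A R^(2/3) = 1.328 — low.
Try y = 0.883 m: A R^(2/3) = 2.172 — matches.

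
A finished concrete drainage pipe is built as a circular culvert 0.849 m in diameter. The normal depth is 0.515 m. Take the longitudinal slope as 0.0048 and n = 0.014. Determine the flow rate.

For a circular section of diameter D = 0.849 m at depth y = 0.515 m, the central angle is θ = 2 arccos(1 − 2y/D) = 3.571 rad. Then A = (D²/8)(θ − sin θ) = 0.3593 m² and P = Dθ/2 = 1.516 m.
Hydraulic radius R = A/P = 0.3593/1.516 = 0.237 m.
Manning's equation: Q = (1/n) A R^(2/3) S^(1/2) = (1/0.014) × 0.3593 × 0.237^(2/3) × 0.0048^(1/2) = 0.681 m³/s.

Q = 0.681 m³/s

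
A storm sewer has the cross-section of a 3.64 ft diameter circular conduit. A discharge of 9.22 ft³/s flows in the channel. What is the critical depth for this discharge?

y_c = 0.907 ft

At critical depth, Q² T / (g A³) = 1, i.e. A³/T = Q²/g = 9.22²/32.2 = 2.64.
At y = 1.05 ft: A³/T = 4.66 — high.
At y = 0.907 ft: A³/T = 2.637 — close enough.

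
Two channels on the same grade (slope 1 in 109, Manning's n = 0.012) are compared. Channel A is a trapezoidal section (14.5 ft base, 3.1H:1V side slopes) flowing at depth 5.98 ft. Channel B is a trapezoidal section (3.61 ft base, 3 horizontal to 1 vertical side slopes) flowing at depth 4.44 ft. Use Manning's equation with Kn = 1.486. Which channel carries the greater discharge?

channel A

Channel A: With bottom width b = 14.5 ft and side slope z = 3.1: A = (b + zy)y = (14.5 + 3.1×5.98)×5.98 = 197.6 ft²; P = b + 2y√(1+z²) = 14.5 + 2×5.98×3.257 = 53.46 ft. Hydraulic radius R = A/P = 197.6/53.46 = 3.696 ft. Q_A = (1.486/0.012)·197.6·3.696^(2/3)·√0.009174 = 5602 ft³/s.
Channel B: With bottom width b = 3.61 ft and side slope z = 3: A = (b + zy)y = (3.61 + 3×4.44)×4.44 = 75.17 ft²; P = b + 2y√(1+z²) = 3.61 + 2×4.44×3.162 = 31.69 ft. Hydraulic radius R = A/P = 75.17/31.69 = 2.372 ft. Q_B = (1.486/0.012)·75.17·2.372^(2/3)·√0.009174 = 1586 ft³/s.
Q_A = 5602 ft³/s vs Q_B = 1586 ft³/s, so channel A carries more.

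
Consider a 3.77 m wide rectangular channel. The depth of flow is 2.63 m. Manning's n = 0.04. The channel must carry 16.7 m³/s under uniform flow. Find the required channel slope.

S = 0.00401

Flow area A = b·y = 3.77 × 2.63 = 9.915 m². Wetted perimeter P = b + 2y = 3.77 + 2×2.63 = 9.03 m.
Hydraulic radius R = A/P = 9.915/9.03 = 1.098 m.
From Manning's equation, S = [nQ / (1 A R^(2/3))]² = [0.04 × 16.7 / (1 × 9.915 × 1.098^(2/3))]² = 0.00401.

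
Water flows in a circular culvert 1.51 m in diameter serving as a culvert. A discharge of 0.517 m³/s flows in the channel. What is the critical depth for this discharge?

At critical depth, Q² T / (g A³) = 1, i.e. A³/T = Q²/g = 0.517²/9.81 = 0.02725.
Trying y = 0.405 m: A³/T = 0.04315 — over.
Trying y = 0.36 m: A³/T = 0.02727 — matches.

y_c = 0.36 m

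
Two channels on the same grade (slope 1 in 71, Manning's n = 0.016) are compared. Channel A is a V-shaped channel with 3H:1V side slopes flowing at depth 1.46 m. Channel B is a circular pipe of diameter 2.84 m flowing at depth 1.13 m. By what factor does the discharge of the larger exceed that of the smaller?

2.97

Channel A: For a triangular section with side slope z = 3: A = zy² = 3×1.46² = 6.395 m²; P = 2y√(1+z²) = 2×1.46×3.162 = 9.234 m. Hydraulic radius R = A/P = 6.395/9.234 = 0.6925 m. Q_A = (1/0.016)·6.395·0.6925^(2/3)·√0.01408 = 37.13 m³/s.
Channel B: For a circular section of diameter D = 2.84 m at depth y = 1.13 m, the central angle is θ = 2 arccos(1 − 2y/D) = 2.73 rad. Then A = (D²/8)(θ − sin θ) = 2.35 m² and P = Dθ/2 = 3.877 m. Hydraulic radius R = A/P = 2.35/3.877 = 0.606 m. Q_B = (1/0.016)·2.35·0.606^(2/3)·√0.01408 = 12.48 m³/s.
The larger discharge is 37.13 m³/s and the smaller is 12.48 m³/s; the ratio is 2.97.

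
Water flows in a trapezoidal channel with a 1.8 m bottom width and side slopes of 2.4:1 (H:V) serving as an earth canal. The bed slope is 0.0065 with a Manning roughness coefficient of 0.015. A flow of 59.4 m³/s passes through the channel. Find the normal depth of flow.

y_n = 1.81 m

Manning's equation rearranged: A R^(2/3) = nQ / (1·√S) = 0.015 × 59.4 / (√0.0065) = 11.05.
At y = 1.46 m: A R^(2/3) = 6.809 — short.
At y = 2.19 m: A R^(2/3) = 17.17 — over.
At y = 1.81 m: A R^(2/3) = 11.06 — matches.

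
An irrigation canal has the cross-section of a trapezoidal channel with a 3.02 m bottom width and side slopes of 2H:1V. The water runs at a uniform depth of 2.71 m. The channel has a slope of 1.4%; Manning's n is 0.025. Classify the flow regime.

supercritical

With bottom width b = 3.02 m and side slope z = 2: A = (b + zy)y = (3.02 + 2×2.71)×2.71 = 22.87 m²; P = b + 2y√(1+z²) = 3.02 + 2×2.71×2.236 = 15.14 m.
Hydraulic radius R = A/P = 22.87/15.14 = 1.511 m.
V = (1/n) R^(2/3) √S = (1/0.025) × 1.511^(2/3) × √0.014 = 6.231 m/s. Hydraulic depth D_h = A/T = 22.87/13.86 = 1.65 m.
Froude number Fr = V/√(g·D_h) = 6.231/√(9.81×1.65) = 1.55, which is greater than 1, so the flow is supercritical.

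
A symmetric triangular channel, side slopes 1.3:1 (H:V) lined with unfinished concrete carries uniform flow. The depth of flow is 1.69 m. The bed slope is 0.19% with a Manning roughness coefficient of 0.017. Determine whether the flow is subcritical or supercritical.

For a triangular section with side slope z = 1.3: A = zy² = 1.3×1.69² = 3.713 m²; P = 2y√(1+z²) = 2×1.69×1.64 = 5.544 m.
Hydraulic radius R = A/P = 3.713/5.544 = 0.6698 m.
V = (1/n) R^(2/3) √S = (1/0.017) × 0.6698^(2/3) × √0.0019 = 1.963 m/s. Hydraulic depth D_h = A/T = 3.713/4.394 = 0.845 m.
Froude number Fr = V/√(g·D_h) = 1.963/√(9.81×0.845) = 0.682, which is less than 1, so the flow is subcritical.

subcritical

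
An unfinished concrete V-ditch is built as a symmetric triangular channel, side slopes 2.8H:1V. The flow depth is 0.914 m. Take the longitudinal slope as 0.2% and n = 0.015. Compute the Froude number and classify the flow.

subcritical

For a triangular section with side slope z = 2.8: A = zy² = 2.8×0.914² = 2.339 m²; P = 2y√(1+z²) = 2×0.914×2.973 = 5.435 m.
Hydraulic radius R = A/P = 2.339/5.435 = 0.4304 m.
V = (1/n) R^(2/3) √S = (1/0.015) × 0.4304^(2/3) × √0.002 = 1.7 m/s. Hydraulic depth D_h = A/T = 2.339/5.118 = 0.457 m.
Froude number Fr = V/√(g·D_h) = 1.7/√(9.81×0.457) = 0.803, which is less than 1, so the flow is subcritical.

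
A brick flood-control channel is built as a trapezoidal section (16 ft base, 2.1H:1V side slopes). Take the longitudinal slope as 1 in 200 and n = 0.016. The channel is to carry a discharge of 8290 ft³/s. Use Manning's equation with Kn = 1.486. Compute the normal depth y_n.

Manning's equation rearranged: A R^(2/3) = nQ / (1.486·√S) = 0.016 × 8290 / (1.486 × √0.005) = 1262.
Trying y = 8.56 ft: A R^(2/3) = 874.1 — short.
Trying y = 11.1 ft: A R^(2/3) = 1512 — over.
Trying y = 10.2 ft: A R^(2/3) = 1262 — ≈ 1262.

y_n = 10.2 ft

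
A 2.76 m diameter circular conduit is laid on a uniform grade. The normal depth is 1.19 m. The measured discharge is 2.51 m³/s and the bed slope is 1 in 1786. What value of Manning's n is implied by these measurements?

For a circular section of diameter D = 2.76 m at depth y = 1.19 m, the central angle is θ = 2 arccos(1 − 2y/D) = 2.865 rad. Then A = (D²/8)(θ − sin θ) = 2.469 m² and P = Dθ/2 = 3.954 m.
Hydraulic radius R = A/P = 2.469/3.954 = 0.6243 m.
Rearranging Manning's equation: n = (1/Q) A R^(2/3) S^(1/2) = (1/2.51) × 2.469 × 0.6243^(2/3) × √0.0005599 = 0.017.

n = 0.017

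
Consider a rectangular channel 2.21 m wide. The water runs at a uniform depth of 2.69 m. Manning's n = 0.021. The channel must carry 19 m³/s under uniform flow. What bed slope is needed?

S = 0.00624

Flow area A = b·y = 2.21 × 2.69 = 5.945 m². Wetted perimeter P = b + 2y = 2.21 + 2×2.69 = 7.59 m.
Hydraulic radius R = A/P = 5.945/7.59 = 0.7833 m.
From Manning's equation, S = [nQ / (1 A R^(2/3))]² = [0.021 × 19 / (1 × 5.945 × 0.7833^(2/3))]² = 0.00624.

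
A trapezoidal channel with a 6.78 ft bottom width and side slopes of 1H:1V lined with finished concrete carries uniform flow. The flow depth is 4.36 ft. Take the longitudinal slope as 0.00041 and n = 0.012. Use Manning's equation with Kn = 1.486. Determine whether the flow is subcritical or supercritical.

subcritical

With bottom width b = 6.78 ft and side slope z = 1: A = (b + zy)y = (6.78 + 1×4.36)×4.36 = 48.57 ft²; P = b + 2y√(1+z²) = 6.78 + 2×4.36×1.414 = 19.11 ft.
Hydraulic radius R = A/P = 48.57/19.11 = 2.541 ft.
V = (1.486/n) R^(2/3) √S = (1.486/0.012) × 2.541^(2/3) × √0.00041 = 4.67 ft/s. Hydraulic depth D_h = A/T = 48.57/15.5 = 3.134 ft.
Froude number Fr = V/√(g·D_h) = 4.67/√(32.2×3.134) = 0.465, which is less than 1, so the flow is subcritical.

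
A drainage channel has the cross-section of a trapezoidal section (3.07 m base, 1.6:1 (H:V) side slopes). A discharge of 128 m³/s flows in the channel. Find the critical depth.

y_c = 3.37 m

At critical depth, Q² T / (g A³) = 1, i.e. A³/T = Q²/g = 128²/9.81 = 1670.
At y = 2.73 m: A³/T = 709.2 — low.
At y = 3.37 m: A³/T = 1674 — close enough.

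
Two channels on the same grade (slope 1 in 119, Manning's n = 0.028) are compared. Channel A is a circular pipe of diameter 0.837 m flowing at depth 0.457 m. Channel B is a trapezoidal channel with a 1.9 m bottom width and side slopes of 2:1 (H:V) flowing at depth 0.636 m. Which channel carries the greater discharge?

channel B

Channel A: For a circular section of diameter D = 0.837 m at depth y = 0.457 m, the central angle is θ = 2 arccos(1 − 2y/D) = 3.326 rad. Then A = (D²/8)(θ − sin θ) = 0.3073 m² and P = Dθ/2 = 1.392 m. Hydraulic radius R = A/P = 0.3073/1.392 = 0.2208 m. Q_A = (1/0.028)·0.3073·0.2208^(2/3)·√0.008403 = 0.3675 m³/s.
Channel B: With bottom width b = 1.9 m and side slope z = 2: A = (b + zy)y = (1.9 + 2×0.636)×0.636 = 2.017 m²; P = b + 2y√(1+z²) = 1.9 + 2×0.636×2.236 = 4.744 m. Hydraulic radius R = A/P = 2.017/4.744 = 0.4252 m. Q_B = (1/0.028)·2.017·0.4252^(2/3)·√0.008403 = 3.735 m³/s.
Q_A = 0.3675 m³/s vs Q_B = 3.735 m³/s, so channel B carries more.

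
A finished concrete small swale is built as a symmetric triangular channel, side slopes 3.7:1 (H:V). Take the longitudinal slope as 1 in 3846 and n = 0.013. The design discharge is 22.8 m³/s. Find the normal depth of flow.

Manning's equation rearranged: A R^(2/3) = nQ / (1·√S) = 0.013 × 22.8 / (√0.00026) = 18.38.
At y = 1.87 m: A R^(2/3) = 12.08 — low.
At y = 2.48 m: A R^(2/3) = 25.66 — high.
At y = 2.19 m: A R^(2/3) = 18.41 — close enough.

y_n = 2.19 m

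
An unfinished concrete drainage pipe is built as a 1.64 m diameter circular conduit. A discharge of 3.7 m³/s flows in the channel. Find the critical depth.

At critical depth, Q² T / (g A³) = 1, i.e. A³/T = Q²/g = 3.7²/9.81 = 1.396.
At y = 1.08 m: A³/T = 2.065 — too large.
At y = 0.868 m: A³/T = 0.8928 — too small.
At y = 0.976 m: A³/T = 1.398 — matches.

y_c = 0.976 m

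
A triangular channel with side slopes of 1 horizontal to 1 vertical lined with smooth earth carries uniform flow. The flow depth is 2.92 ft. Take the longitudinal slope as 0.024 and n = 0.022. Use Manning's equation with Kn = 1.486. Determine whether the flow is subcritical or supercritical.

supercritical

For a triangular section with side slope z = 1: A = zy² = 1×2.92² = 8.526 ft²; P = 2y√(1+z²) = 2×2.92×1.414 = 8.259 ft.
Hydraulic radius R = A/P = 8.526/8.259 = 1.032 ft.
V = (1.486/n) R^(2/3) √S = (1.486/0.022) × 1.032^(2/3) × √0.024 = 10.69 ft/s. Hydraulic depth D_h = A/T = 8.526/5.84 = 1.46 ft.
Froude number Fr = V/√(g·D_h) = 10.69/√(32.2×1.46) = 1.56, which is greater than 1, so the flow is supercritical.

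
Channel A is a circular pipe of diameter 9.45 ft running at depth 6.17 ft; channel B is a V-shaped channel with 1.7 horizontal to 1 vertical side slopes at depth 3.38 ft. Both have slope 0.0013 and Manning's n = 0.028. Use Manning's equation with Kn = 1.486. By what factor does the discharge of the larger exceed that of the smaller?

Channel A: For a circular section of diameter D = 9.45 ft at depth y = 6.17 ft, the central angle is θ = 2 arccos(1 − 2y/D) = 3.763 rad. Then A = (D²/8)(θ − sin θ) = 48.51 ft² and P = Dθ/2 = 17.78 ft. Hydraulic radius R = A/P = 48.51/17.78 = 2.728 ft. Q_A = (1.486/0.028)·48.51·2.728^(2/3)·√0.0013 = 181.2 ft³/s.
Channel B: For a triangular section with side slope z = 1.7: A = zy² = 1.7×3.38² = 19.42 ft²; P = 2y√(1+z²) = 2×3.38×1.972 = 13.33 ft. Hydraulic radius R = A/P = 19.42/13.33 = 1.457 ft. Q_B = (1.486/0.028)·19.42·1.457^(2/3)·√0.0013 = 47.76 ft³/s.
The larger discharge is 181.2 ft³/s and the smaller is 47.76 ft³/s; the ratio is 3.79.

3.79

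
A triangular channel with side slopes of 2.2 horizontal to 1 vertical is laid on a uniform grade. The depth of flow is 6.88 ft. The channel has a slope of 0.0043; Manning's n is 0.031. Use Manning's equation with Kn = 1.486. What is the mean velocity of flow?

V = 6.73 ft/s

For a triangular section with side slope z = 2.2: A = zy² = 2.2×6.88² = 104.1 ft²; P = 2y√(1+z²) = 2×6.88×2.417 = 33.25 ft.
Hydraulic radius R = A/P = 104.1/33.25 = 3.132 ft.
From Manning's equation, V = (1.486/n) R^(2/3) S^(1/2) = (1.486/0.031) × 3.132^(2/3) × 0.0043^(1/2) = 6.73 ft/s.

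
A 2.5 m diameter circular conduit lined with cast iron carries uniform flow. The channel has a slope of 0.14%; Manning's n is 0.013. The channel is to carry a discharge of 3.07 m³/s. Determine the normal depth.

Manning's equation rearranged: A R^(2/3) = nQ / (1·√S) = 0.013 × 3.07 / (√0.0014) = 1.067.
At y = 0.672 m: A R^(2/3) = 0.5672 — too small.
At y = 1.18 m: A R^(2/3) = 1.625 — too large.
At y = 0.934 m: A R^(2/3) = 1.066 — ≈ 1.067.

y_n = 0.934 m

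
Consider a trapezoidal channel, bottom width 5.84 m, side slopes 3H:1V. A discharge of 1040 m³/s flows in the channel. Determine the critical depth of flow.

y_c = 6.65 m

At critical depth, Q² T / (g A³) = 1, i.e. A³/T = Q²/g = 1040²/9.81 = 110300.
At y = 5.22 m: A³/T = 38040 — too small.
At y = 8.47 m: A³/T = 327300 — too large.
At y = 6.65 m: A³/T = 110300 — close enough.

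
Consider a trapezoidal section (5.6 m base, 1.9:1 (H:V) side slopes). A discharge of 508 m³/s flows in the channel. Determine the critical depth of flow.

y_c = 5.52 m

At critical depth, Q² T / (g A³) = 1, i.e. A³/T = Q²/g = 508²/9.81 = 26310.
Try y = 4.18 m: A³/T = 8442 — low.
Try y = 6.4 m: A³/T = 49080 — high.
Try y = 5.52 m: A³/T = 26350 — ≈ 26310.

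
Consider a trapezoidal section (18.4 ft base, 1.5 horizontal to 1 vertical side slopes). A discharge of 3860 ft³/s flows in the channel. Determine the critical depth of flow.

At critical depth, Q² T / (g A³) = 1, i.e. A³/T = Q²/g = 3860²/32.2 = 462700.
At y = 10.7 ft: A³/T = 991800 — too large.
At y = 7.54 ft: A³/T = 274000 — too small.
At y = 8.71 ft: A³/T = 462300 — matches.

y_c = 8.71 ft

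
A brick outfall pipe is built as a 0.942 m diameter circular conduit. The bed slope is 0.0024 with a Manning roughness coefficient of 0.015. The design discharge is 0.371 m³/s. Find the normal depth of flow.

y_n = 0.43 m

Manning's equation rearranged: A R^(2/3) = nQ / (1·√S) = 0.015 × 0.371 / (√0.0024) = 0.1136.
At y = 0.547 m: A R^(2/3) = 0.1697 — over.
At y = 0.43 m: A R^(2/3) = 0.1135 — matches.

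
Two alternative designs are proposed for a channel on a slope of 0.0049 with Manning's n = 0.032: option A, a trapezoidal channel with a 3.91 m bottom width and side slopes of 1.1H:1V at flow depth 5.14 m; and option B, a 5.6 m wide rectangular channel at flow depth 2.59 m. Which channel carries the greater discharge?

channel A

Channel A: With bottom width b = 3.91 m and side slope z = 1.1: A = (b + zy)y = (3.91 + 1.1×5.14)×5.14 = 49.16 m²; P = b + 2y√(1+z²) = 3.91 + 2×5.14×1.487 = 19.19 m. Hydraulic radius R = A/P = 49.16/19.19 = 2.561 m. Q_A = (1/0.032)·49.16·2.561^(2/3)·√0.0049 = 201.3 m³/s.
Channel B: Flow area A = b·y = 5.6 × 2.59 = 14.5 m². Wetted perimeter P = b + 2y = 5.6 + 2×2.59 = 10.78 m. Hydraulic radius R = A/P = 14.5/10.78 = 1.345 m. Q_B = (1/0.032)·14.5·1.345^(2/3)·√0.0049 = 38.67 m³/s.
Q_A = 201.3 m³/s vs Q_B = 38.67 m³/s, so channel A carries more.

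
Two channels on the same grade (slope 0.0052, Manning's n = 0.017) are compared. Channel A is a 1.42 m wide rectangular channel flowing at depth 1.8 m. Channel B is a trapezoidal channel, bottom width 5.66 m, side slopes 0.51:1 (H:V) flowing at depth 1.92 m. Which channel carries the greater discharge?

channel B

Channel A: Flow area A = b·y = 1.42 × 1.8 = 2.556 m². Wetted perimeter P = b + 2y = 1.42 + 2×1.8 = 5.02 m. Hydraulic radius R = A/P = 2.556/5.02 = 0.5092 m. Q_A = (1/0.017)·2.556·0.5092^(2/3)·√0.0052 = 6.913 m³/s.
Channel B: With bottom width b = 5.66 m and side slope z = 0.51: A = (b + zy)y = (5.66 + 0.51×1.92)×1.92 = 12.75 m²; P = b + 2y√(1+z²) = 5.66 + 2×1.92×1.123 = 9.971 m. Hydraulic radius R = A/P = 12.75/9.971 = 1.278 m. Q_B = (1/0.017)·12.75·1.278^(2/3)·√0.0052 = 63.69 m³/s.
Q_A = 6.913 m³/s vs Q_B = 63.69 m³/s, so channel B carries more.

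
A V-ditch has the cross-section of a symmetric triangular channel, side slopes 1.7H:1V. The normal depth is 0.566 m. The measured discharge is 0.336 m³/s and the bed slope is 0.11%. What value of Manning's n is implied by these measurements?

n = 0.021

For a triangular section with side slope z = 1.7: A = zy² = 1.7×0.566² = 0.5446 m²; P = 2y√(1+z²) = 2×0.566×1.972 = 2.233 m.
Hydraulic radius R = A/P = 0.5446/2.233 = 0.2439 m.
Rearranging Manning's equation: n = (1/Q) A R^(2/3) S^(1/2) = (1/0.336) × 0.5446 × 0.2439^(2/3) × √0.0011 = 0.021.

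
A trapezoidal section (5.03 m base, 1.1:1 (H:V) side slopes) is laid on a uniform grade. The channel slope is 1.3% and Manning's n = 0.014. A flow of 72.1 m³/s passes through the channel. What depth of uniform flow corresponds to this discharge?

y_n = 1.37 m

Manning's equation rearranged: A R^(2/3) = nQ / (1·√S) = 0.014 × 72.1 / (√0.013) = 8.853.
At y = 1.75 m: A R^(2/3) = 13.66 — high.
At y = 1.19 m: A R^(2/3) = 6.929 — low.
At y = 1.37 m: A R^(2/3) = 8.859 — matches.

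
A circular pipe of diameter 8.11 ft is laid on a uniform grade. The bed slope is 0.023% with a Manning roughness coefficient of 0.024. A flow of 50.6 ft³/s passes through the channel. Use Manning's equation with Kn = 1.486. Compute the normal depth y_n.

Manning's equation rearranged: A R^(2/3) = nQ / (1.486·√S) = 0.024 × 50.6 / (1.486 × √0.00023) = 53.89.
Try y = 5.82 ft: A R^(2/3) = 71.53 — too large.
Try y = 3.41 ft: A R^(2/3) = 30.53 — too small.
Try y = 4.77 ft: A R^(2/3) = 53.91 — ≈ 53.89.

y_n = 4.77 ft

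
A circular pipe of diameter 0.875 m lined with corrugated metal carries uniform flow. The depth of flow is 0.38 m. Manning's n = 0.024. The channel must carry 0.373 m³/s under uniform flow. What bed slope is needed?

For a circular section of diameter D = 0.875 m at depth y = 0.38 m, the central angle is θ = 2 arccos(1 − 2y/D) = 2.878 rad. Then A = (D²/8)(θ − sin θ) = 0.2505 m² and P = Dθ/2 = 1.259 m.
Hydraulic radius R = A/P = 0.2505/1.259 = 0.1989 m.
From Manning's equation, S = [nQ / (1 A R^(2/3))]² = [0.024 × 0.373 / (1 × 0.2505 × 0.1989^(2/3))]² = 0.011.

S = 0.011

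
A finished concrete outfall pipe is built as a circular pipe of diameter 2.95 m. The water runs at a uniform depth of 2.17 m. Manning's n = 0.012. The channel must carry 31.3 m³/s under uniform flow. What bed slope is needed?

S = 0.00571

For a circular section of diameter D = 2.95 m at depth y = 2.17 m, the central angle is θ = 2 arccos(1 − 2y/D) = 4.123 rad. Then A = (D²/8)(θ − sin θ) = 5.389 m² and P = Dθ/2 = 6.081 m.
Hydraulic radius R = A/P = 5.389/6.081 = 0.8862 m.
From Manning's equation, S = [nQ / (1 A R^(2/3))]² = [0.012 × 31.3 / (1 × 5.389 × 0.8862^(2/3))]² = 0.00571.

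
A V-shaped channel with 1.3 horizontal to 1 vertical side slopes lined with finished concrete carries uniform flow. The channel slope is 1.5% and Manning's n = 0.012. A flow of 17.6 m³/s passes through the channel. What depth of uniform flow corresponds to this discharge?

y_n = 1.4 m

Manning's equation rearranged: A R^(2/3) = nQ / (1·√S) = 0.012 × 17.6 / (√0.015) = 1.724.
Try y = 1.67 m: A R^(2/3) = 2.753 — high.
Try y = 1.22 m: A R^(2/3) = 1.192 — low.
Try y = 1.4 m: A R^(2/3) = 1.72 — matches.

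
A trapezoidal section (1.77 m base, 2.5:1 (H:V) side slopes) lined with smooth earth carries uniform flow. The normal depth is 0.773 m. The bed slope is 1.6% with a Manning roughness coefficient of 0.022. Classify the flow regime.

With bottom width b = 1.77 m and side slope z = 2.5: A = (b + zy)y = (1.77 + 2.5×0.773)×0.773 = 2.862 m²; P = b + 2y√(1+z²) = 1.77 + 2×0.773×2.693 = 5.933 m.
Hydraulic radius R = A/P = 2.862/5.933 = 0.4824 m.
V = (1/n) R^(2/3) √S = (1/0.022) × 0.4824^(2/3) × √0.016 = 3.537 m/s. Hydraulic depth D_h = A/T = 2.862/5.635 = 0.5079 m.
Froude number Fr = V/√(g·D_h) = 3.537/√(9.81×0.5079) = 1.58, which is greater than 1, so the flow is supercritical.

supercritical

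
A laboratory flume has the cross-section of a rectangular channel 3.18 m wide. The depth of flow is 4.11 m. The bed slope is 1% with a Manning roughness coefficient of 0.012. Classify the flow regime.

supercritical

Flow area A = b·y = 3.18 × 4.11 = 13.07 m². Wetted perimeter P = b + 2y = 3.18 + 2×4.11 = 11.4 m.
Hydraulic radius R = A/P = 13.07/11.4 = 1.146 m.
V = (1/n) R^(2/3) √S = (1/0.012) × 1.146^(2/3) × √0.01 = 9.128 m/s. Hydraulic depth D_h = A/T = 13.07/3.18 = 4.11 m.
Froude number Fr = V/√(g·D_h) = 9.128/√(9.81×4.11) = 1.44, which is greater than 1, so the flow is supercritical.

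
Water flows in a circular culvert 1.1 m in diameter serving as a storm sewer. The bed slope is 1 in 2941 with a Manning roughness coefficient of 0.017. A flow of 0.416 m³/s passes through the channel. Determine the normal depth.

Manning's equation rearranged: A R^(2/3) = nQ / (1·√S) = 0.017 × 0.416 / (√0.00034) = 0.3835.
Trying y = 0.99 m: A R^(2/3) = 0.4283 — over.
Trying y = 0.685 m: A R^(2/3) = 0.2856 — short.
Trying y = 0.86 m: A R^(2/3) = 0.3837 — ≈ 0.3835.

y_n = 0.86 m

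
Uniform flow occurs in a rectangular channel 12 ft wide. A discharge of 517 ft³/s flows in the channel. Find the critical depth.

For a rectangular channel, critical depth y_c = (q²/g)^(1/3) where q = Q/b = 517/12 = 43.08 ft²/s.
So y_c = (43.08²/32.2)^(1/3) = 3.86 ft.

y_c = 3.86 ft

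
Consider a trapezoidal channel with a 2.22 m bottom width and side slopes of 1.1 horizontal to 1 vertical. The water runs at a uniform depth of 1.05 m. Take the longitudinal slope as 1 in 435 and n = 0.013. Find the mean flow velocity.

V = 2.81 m/s

With bottom width b = 2.22 m and side slope z = 1.1: A = (b + zy)y = (2.22 + 1.1×1.05)×1.05 = 3.544 m²; P = b + 2y√(1+z²) = 2.22 + 2×1.05×1.487 = 5.342 m.
Hydraulic radius R = A/P = 3.544/5.342 = 0.6634 m.
From Manning's equation, V = (1/n) R^(2/3) S^(1/2) = (1/0.013) × 0.6634^(2/3) × 0.002299^(1/2) = 2.81 m/s.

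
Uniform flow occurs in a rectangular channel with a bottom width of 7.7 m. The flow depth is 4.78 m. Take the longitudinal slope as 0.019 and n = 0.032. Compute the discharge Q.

Q = 263 m³/s

Flow area A = b·y = 7.7 × 4.78 = 36.81 m². Wetted perimeter P = b + 2y = 7.7 + 2×4.78 = 17.26 m.
Hydraulic radius R = A/P = 36.81/17.26 = 2.132 m.
Manning's equation: Q = (1/n) A R^(2/3) S^(1/2) = (1/0.032) × 36.81 × 2.132^(2/3) × 0.019^(1/2) = 263 m³/s.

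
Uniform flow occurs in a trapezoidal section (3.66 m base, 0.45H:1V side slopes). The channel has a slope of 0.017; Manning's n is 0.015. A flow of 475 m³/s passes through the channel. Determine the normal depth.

Manning's equation rearranged: A R^(2/3) = nQ / (1·√S) = 0.015 × 475 / (√0.017) = 54.65.
At y = 6.02 m: A R^(2/3) = 66.3 — high.
At y = 5.42 m: A R^(2/3) = 54.66 — close enough.

y_n = 5.42 m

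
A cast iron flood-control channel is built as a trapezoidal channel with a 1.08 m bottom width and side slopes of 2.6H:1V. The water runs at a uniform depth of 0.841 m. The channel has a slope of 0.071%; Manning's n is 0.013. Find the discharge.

With bottom width b = 1.08 m and side slope z = 2.6: A = (b + zy)y = (1.08 + 2.6×0.841)×0.841 = 2.747 m²; P = b + 2y√(1+z²) = 1.08 + 2×0.841×2.786 = 5.766 m.
Hydraulic radius R = A/P = 2.747/5.766 = 0.4765 m.
Manning's equation: Q = (1/n) A R^(2/3) S^(1/2) = (1/0.013) × 2.747 × 0.4765^(2/3) × 0.00071^(1/2) = 3.44 m³/s.

Q = 3.44 m³/s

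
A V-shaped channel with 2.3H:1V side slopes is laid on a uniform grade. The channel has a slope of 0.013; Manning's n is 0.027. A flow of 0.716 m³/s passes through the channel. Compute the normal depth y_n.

y_n = 0.457 m

Manning's equation rearranged: A R^(2/3) = nQ / (1·√S) = 0.027 × 0.716 / (√0.013) = 0.1696.
Trying y = 0.407 m: A R^(2/3) = 0.1244 — short.
Trying y = 0.457 m: A R^(2/3) = 0.1695 — matches.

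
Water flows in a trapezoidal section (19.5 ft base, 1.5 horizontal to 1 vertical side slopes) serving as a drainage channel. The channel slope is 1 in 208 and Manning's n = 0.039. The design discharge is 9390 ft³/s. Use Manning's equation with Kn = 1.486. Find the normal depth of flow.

Manning's equation rearranged: A R^(2/3) = nQ / (1.486·√S) = 0.039 × 9390 / (1.486 × √0.004808) = 3554.
Trying y = 21.4 ft: A R^(2/3) = 5601 — too large.
Trying y = 12.7 ft: A R^(2/3) = 1876 — too small.
Trying y = 17.3 ft: A R^(2/3) = 3552 — ≈ 3554.

y_n = 17.3 ft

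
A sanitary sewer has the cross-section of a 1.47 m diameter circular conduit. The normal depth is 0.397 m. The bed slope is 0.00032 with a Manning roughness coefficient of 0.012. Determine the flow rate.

For a circular section of diameter D = 1.47 m at depth y = 0.397 m, the central angle is θ = 2 arccos(1 − 2y/D) = 2.186 rad. Then A = (D²/8)(θ − sin θ) = 0.3698 m² and P = Dθ/2 = 1.607 m.
Hydraulic radius R = A/P = 0.3698/1.607 = 0.2302 m.
Manning's equation: Q = (1/n) A R^(2/3) S^(1/2) = (1/0.012) × 0.3698 × 0.2302^(2/3) × 0.00032^(1/2) = 0.207 m³/s.

Q = 0.207 m³/s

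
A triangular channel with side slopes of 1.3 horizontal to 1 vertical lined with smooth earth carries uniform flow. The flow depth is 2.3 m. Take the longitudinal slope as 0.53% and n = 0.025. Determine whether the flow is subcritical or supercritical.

subcritical

For a triangular section with side slope z = 1.3: A = zy² = 1.3×2.3² = 6.877 m²; P = 2y√(1+z²) = 2×2.3×1.64 = 7.545 m.
Hydraulic radius R = A/P = 6.877/7.545 = 0.9115 m.
V = (1/n) R^(2/3) √S = (1/0.025) × 0.9115^(2/3) × √0.0053 = 2.738 m/s. Hydraulic depth D_h = A/T = 6.877/5.98 = 1.15 m.
Froude number Fr = V/√(g·D_h) = 2.738/√(9.81×1.15) = 0.815, which is less than 1, so the flow is subcritical.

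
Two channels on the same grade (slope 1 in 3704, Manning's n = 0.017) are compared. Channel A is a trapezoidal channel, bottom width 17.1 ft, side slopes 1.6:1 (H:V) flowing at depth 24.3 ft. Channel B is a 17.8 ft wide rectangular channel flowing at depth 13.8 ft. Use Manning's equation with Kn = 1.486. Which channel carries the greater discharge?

channel A

Channel A: With bottom width b = 17.1 ft and side slope z = 1.6: A = (b + zy)y = (17.1 + 1.6×24.3)×24.3 = 1360 ft²; P = b + 2y√(1+z²) = 17.1 + 2×24.3×1.887 = 108.8 ft. Hydraulic radius R = A/P = 1360/108.8 = 12.5 ft. Q_A = (1.486/0.017)·1360·12.5^(2/3)·√0.00027 = 10520 ft³/s.
Channel B: Flow area A = b·y = 17.8 × 13.8 = 245.6 ft². Wetted perimeter P = b + 2y = 17.8 + 2×13.8 = 45.4 ft. Hydraulic radius R = A/P = 245.6/45.4 = 5.411 ft. Q_B = (1.486/0.017)·245.6·5.411^(2/3)·√0.00027 = 1087 ft³/s.
Q_A = 10520 ft³/s vs Q_B = 1087 ft³/s, so channel A carries more.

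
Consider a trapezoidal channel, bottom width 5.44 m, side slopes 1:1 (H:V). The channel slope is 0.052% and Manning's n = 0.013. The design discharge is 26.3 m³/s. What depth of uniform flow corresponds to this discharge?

Manning's equation rearranged: A R^(2/3) = nQ / (1·√S) = 0.013 × 26.3 / (√0.00052) = 14.99.
At y = 2.05 m: A R^(2/3) = 18.91 — too large.
At y = 1.25 m: A R^(2/3) = 7.977 — too small.
At y = 1.8 m: A R^(2/3) = 15.02 — ≈ 14.99.

y_n = 1.8 m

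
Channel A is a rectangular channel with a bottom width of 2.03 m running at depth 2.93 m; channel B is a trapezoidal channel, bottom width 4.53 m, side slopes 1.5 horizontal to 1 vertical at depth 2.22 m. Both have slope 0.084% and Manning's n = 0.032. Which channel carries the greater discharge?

channel B

Channel A: Flow area A = b·y = 2.03 × 2.93 = 5.948 m². Wetted perimeter P = b + 2y = 2.03 + 2×2.93 = 7.89 m. Hydraulic radius R = A/P = 5.948/7.89 = 0.7539 m. Q_A = (1/0.032)·5.948·0.7539^(2/3)·√0.00084 = 4.462 m³/s.
Channel B: With bottom width b = 4.53 m and side slope z = 1.5: A = (b + zy)y = (4.53 + 1.5×2.22)×2.22 = 17.45 m²; P = b + 2y√(1+z²) = 4.53 + 2×2.22×1.803 = 12.53 m. Hydraulic radius R = A/P = 17.45/12.53 = 1.392 m. Q_B = (1/0.032)·17.45·1.392^(2/3)·√0.00084 = 19.7 m³/s.
Q_A = 4.462 m³/s vs Q_B = 19.7 m³/s, so channel B carries more.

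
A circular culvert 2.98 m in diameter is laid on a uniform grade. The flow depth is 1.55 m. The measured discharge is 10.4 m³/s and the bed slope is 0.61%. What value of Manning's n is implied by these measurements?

For a circular section of diameter D = 2.98 m at depth y = 1.55 m, the central angle is θ = 2 arccos(1 − 2y/D) = 3.222 rad. Then A = (D²/8)(θ − sin θ) = 3.666 m² and P = Dθ/2 = 4.801 m.
Hydraulic radius R = A/P = 3.666/4.801 = 0.7636 m.
Rearranging Manning's equation: n = (1/Q) A R^(2/3) S^(1/2) = (1/10.4) × 3.666 × 0.7636^(2/3) × √0.0061 = 0.023.

n = 0.023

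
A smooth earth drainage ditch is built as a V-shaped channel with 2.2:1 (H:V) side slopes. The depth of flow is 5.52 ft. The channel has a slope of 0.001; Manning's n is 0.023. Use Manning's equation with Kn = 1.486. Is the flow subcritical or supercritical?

subcritical

For a triangular section with side slope z = 2.2: A = zy² = 2.2×5.52² = 67.03 ft²; P = 2y√(1+z²) = 2×5.52×2.417 = 26.68 ft.
Hydraulic radius R = A/P = 67.03/26.68 = 2.513 ft.
V = (1.486/n) R^(2/3) √S = (1.486/0.023) × 2.513^(2/3) × √0.001 = 3.776 ft/s. Hydraulic depth D_h = A/T = 67.03/24.29 = 2.76 ft.
Froude number Fr = V/√(g·D_h) = 3.776/√(32.2×2.76) = 0.401, which is less than 1, so the flow is subcritical.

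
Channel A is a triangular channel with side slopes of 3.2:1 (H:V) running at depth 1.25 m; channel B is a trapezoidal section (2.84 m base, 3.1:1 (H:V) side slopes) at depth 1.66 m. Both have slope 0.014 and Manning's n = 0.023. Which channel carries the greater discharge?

Channel A: For a triangular section with side slope z = 3.2: A = zy² = 3.2×1.25² = 5 m²; P = 2y√(1+z²) = 2×1.25×3.353 = 8.382 m. Hydraulic radius R = A/P = 5/8.382 = 0.5965 m. Q_A = (1/0.023)·5·0.5965^(2/3)·√0.014 = 18.23 m³/s.
Channel B: With bottom width b = 2.84 m and side slope z = 3.1: A = (b + zy)y = (2.84 + 3.1×1.66)×1.66 = 13.26 m²; P = b + 2y√(1+z²) = 2.84 + 2×1.66×3.257 = 13.65 m. Hydraulic radius R = A/P = 13.26/13.65 = 0.9709 m. Q_B = (1/0.023)·13.26·0.9709^(2/3)·√0.014 = 66.87 m³/s.
Q_A = 18.23 m³/s vs Q_B = 66.87 m³/s, so channel B carries more.

channel B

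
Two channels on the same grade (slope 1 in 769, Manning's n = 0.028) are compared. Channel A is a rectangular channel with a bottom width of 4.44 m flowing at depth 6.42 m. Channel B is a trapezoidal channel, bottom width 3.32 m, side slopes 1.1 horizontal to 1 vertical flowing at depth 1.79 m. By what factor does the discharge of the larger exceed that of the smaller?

3.96

Channel A: Flow area A = b·y = 4.44 × 6.42 = 28.5 m². Wetted perimeter P = b + 2y = 4.44 + 2×6.42 = 17.28 m. Hydraulic radius R = A/P = 28.5/17.28 = 1.65 m. Q_A = (1/0.028)·28.5·1.65^(2/3)·√0.0013 = 51.25 m³/s.
Channel B: With bottom width b = 3.32 m and side slope z = 1.1: A = (b + zy)y = (3.32 + 1.1×1.79)×1.79 = 9.467 m²; P = b + 2y√(1+z²) = 3.32 + 2×1.79×1.487 = 8.642 m. Hydraulic radius R = A/P = 9.467/8.642 = 1.095 m. Q_B = (1/0.028)·9.467·1.095^(2/3)·√0.0013 = 12.96 m³/s.
The larger discharge is 51.25 m³/s and the smaller is 12.96 m³/s; the ratio is 3.96.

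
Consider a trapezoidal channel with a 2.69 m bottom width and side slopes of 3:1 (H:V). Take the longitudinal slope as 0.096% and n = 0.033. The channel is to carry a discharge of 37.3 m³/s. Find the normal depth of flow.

Manning's equation rearranged: A R^(2/3) = nQ / (1·√S) = 0.033 × 37.3 / (√0.00096) = 39.73.
Trying y = 2.23 m: A R^(2/3) = 24.21 — too small.
Trying y = 2.76 m: A R^(2/3) = 39.73 — matches.

y_n = 2.76 m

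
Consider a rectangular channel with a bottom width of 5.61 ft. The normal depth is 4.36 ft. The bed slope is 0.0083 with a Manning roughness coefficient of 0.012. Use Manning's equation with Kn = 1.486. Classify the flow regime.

supercritical

Flow area A = b·y = 5.61 × 4.36 = 24.46 ft². Wetted perimeter P = b + 2y = 5.61 + 2×4.36 = 14.33 ft.
Hydraulic radius R = A/P = 24.46/14.33 = 1.707 ft.
V = (1.486/n) R^(2/3) √S = (1.486/0.012) × 1.707^(2/3) × √0.0083 = 16.11 ft/s. Hydraulic depth D_h = A/T = 24.46/5.61 = 4.36 ft.
Froude number Fr = V/√(g·D_h) = 16.11/√(32.2×4.36) = 1.36, which is greater than 1, so the flow is supercritical.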